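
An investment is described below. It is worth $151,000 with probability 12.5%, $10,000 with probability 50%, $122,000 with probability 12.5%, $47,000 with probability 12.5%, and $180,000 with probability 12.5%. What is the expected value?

$67,500

EV = 0.125 × 151000 + 0.5 × 10000 + 0.125 × 122000 + 0.125 × 47000 + 0.125 × 180000 = 18875 + 5000 + 15250 + 5875 + 22500 = 67500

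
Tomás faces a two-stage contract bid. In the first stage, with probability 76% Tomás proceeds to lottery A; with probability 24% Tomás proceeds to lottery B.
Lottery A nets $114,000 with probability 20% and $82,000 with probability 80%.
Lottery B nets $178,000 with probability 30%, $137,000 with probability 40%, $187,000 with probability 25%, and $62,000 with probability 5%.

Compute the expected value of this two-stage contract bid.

EV(A) = 0.2 × 114000 + 0.8 × 82000 = 22800 + 65600 = 88400
EV(B) = 0.3 × 178000 + 0.4 × 137000 + 0.25 × 187000 + 0.05 × 62000 = 53400 + 54800 + 46750 + 3100 = 158050
Overall = 0.76 × 88400 + 0.24 × 158050 = 67184 + 37932 = 105116

$105,116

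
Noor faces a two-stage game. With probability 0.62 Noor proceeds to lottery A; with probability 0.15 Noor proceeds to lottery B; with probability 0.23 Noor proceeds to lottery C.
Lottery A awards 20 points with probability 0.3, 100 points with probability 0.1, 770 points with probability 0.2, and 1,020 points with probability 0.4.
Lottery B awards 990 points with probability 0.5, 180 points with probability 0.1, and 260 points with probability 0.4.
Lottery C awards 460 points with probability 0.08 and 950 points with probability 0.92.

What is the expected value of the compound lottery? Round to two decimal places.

660.39 points

EV(A) = 0.3 × 20 + 0.1 × 100 + 0.2 × 770 + 0.4 × 1020 = 6 + 10 + 154 + 408 = 578
EV(B) = 0.5 × 990 + 0.1 × 180 + 0.4 × 260 = 495 + 18 + 104 = 617
EV(C) = 0.08 × 460 + 0.92 × 950 = 36.8 + 874 = 910.8
Overall = 0.62 × 578 + 0.15 × 617 + 0.23 × 910.8 = 358.36 + 92.55 + 209.484 = 660.394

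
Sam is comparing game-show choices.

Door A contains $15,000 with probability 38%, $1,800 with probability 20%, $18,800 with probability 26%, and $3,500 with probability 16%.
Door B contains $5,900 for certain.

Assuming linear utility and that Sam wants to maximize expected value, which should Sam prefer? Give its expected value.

Door A = 0.38 × 15000 + 0.2 × 1800 + 0.26 × 18800 + 0.16 × 3500 = 5700 + 360 + 4888 + 560 = 11508
Door B: 5900 (certain)

Door A ($11,508)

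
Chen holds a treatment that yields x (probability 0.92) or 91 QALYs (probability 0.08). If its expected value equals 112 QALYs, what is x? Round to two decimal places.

0.92·x + 0.08·91 = 112
0.92·x = 112 − 7.28 = 104.72
x = 104.72 / 0.92 = 113.8261

x = 113.83 QALYs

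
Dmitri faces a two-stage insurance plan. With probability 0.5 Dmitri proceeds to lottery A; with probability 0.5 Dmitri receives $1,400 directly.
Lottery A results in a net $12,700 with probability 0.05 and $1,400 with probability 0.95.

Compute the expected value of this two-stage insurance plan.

$1,682.50

EV(A) = 0.05 × 12700 + 0.95 × 1400 = 635 + 1330 = 1965
Branch B: 1400 (certain)
Overall = 0.5 × 1965 + 0.5 × 1400 = 982.5 + 700 = 1682.5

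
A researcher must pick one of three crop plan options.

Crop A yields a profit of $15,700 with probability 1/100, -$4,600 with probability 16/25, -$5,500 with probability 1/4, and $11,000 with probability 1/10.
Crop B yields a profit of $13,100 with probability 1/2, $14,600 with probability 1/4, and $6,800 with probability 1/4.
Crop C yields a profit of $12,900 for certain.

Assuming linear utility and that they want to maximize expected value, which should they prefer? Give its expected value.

Crop C ($12,900)

Crop A = 1/100 × 15700 + 16/25 × (-4600) + 1/4 × (-5500) + 1/10 × 11000 = 157 − 2944 − 1375 + 1100 = -3062
Crop B = 1/2 × 13100 + 1/4 × 14600 + 1/4 × 6800 = 6550 + 3650 + 1700 = 11900
Crop C: 12900 (certain)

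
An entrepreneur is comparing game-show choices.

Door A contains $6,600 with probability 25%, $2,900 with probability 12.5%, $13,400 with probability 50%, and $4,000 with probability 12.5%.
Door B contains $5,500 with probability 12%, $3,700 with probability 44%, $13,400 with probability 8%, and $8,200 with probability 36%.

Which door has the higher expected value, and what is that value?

Door A = 0.25 × 6600 + 0.125 × 2900 + 0.5 × 13400 + 0.125 × 4000 = 1650 + 362.5 + 6700 + 500 = 9212.5
Door B = 0.12 × 5500 + 0.44 × 3700 + 0.08 × 13400 + 0.36 × 8200 = 660 + 1628 + 1072 + 2952 = 6312

Door A ($9,212.50)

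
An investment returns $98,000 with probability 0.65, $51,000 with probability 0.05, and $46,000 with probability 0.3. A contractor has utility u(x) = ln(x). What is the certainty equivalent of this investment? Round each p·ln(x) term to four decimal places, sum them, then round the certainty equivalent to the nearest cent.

E[u] = 0.65·ln(98000) + 0.05·ln(51000) + 0.3·ln(46000) = 7.4703 + 0.5420 + 3.2209 = 11.2332
CE = e^11.2332 ≈ 75599.13

$75,599.13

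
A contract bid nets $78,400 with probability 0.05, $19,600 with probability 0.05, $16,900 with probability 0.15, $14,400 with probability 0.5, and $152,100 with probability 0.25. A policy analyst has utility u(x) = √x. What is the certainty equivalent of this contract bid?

$39,204

E[u] = 0.05·√78400 + 0.05·√19600 + 0.15·√16900 + 0.5·√14400 + 0.25·√152100 = 0.05·280 + 0.05·140 + 0.15·130 + 0.5·120 + 0.25·390 = 198
CE = (198)² = 39204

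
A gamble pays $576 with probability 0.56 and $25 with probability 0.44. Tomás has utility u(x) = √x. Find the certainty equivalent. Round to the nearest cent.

$244.61

E[u] = 0.56·√576 + 0.44·√25 = 0.56·24 + 0.44·5 = 15.64
CE = (15.64)² = 244.6096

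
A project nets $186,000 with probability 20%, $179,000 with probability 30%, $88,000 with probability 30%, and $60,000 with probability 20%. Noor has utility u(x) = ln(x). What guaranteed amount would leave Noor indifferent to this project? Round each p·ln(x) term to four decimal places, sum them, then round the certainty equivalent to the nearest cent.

E[u] = 0.2·ln(186000) + 0.3·ln(179000) + 0.3·ln(88000) + 0.2·ln(60000) = 2.4267 + 3.6285 + 3.4155 + 2.2004 = 11.6711
CE = e^11.6711 ≈ 117137.06

$117,137.06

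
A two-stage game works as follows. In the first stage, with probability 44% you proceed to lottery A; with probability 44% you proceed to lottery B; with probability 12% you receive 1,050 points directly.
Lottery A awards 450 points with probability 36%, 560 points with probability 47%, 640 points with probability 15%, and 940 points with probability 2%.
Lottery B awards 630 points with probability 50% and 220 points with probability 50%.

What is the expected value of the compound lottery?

EV(A) = 0.36 × 450 + 0.47 × 560 + 0.15 × 640 + 0.02 × 940 = 162 + 263.2 + 96 + 18.8 = 540
EV(B) = 0.5 × 630 + 0.5 × 220 = 315 + 110 = 425
Branch C: 1050 (certain)
Overall = 0.44 × 540 + 0.44 × 425 + 0.12 × 1050 = 237.6 + 187 + 126 = 550.6

550.6 points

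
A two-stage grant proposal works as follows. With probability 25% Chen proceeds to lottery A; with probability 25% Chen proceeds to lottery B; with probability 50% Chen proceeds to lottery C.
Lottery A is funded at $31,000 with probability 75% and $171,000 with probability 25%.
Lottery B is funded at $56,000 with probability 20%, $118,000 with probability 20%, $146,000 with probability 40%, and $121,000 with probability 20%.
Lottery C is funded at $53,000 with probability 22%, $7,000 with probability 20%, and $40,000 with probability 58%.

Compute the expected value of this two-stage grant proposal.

EV(A) = 0.75 × 31000 + 0.25 × 171000 = 23250 + 42750 = 66000
EV(B) = 0.2 × 56000 + 0.2 × 118000 + 0.4 × 146000 + 0.2 × 121000 = 11200 + 23600 + 58400 + 24200 = 117400
EV(C) = 0.22 × 53000 + 0.2 × 7000 + 0.58 × 40000 = 11660 + 1400 + 23200 = 36260
Overall = 0.25 × 66000 + 0.25 × 117400 + 0.5 × 36260 = 16500 + 29350 + 18130 = 63980

$63,980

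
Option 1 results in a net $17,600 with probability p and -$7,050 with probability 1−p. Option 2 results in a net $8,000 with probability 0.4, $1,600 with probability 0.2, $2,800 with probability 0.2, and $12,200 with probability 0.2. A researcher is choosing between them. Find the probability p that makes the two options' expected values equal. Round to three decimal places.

EV(Option 2) = 0.4 × 8000 + 0.2 × 1600 + 0.2 × 2800 + 0.2 × 12200 = 3200 + 320 + 560 + 2440 = 6520
p·17600 + (1−p)·(-7050) = 6520
24650p − 7050 = 6520
p = (6520 + 7050) / 24650

p = 0.551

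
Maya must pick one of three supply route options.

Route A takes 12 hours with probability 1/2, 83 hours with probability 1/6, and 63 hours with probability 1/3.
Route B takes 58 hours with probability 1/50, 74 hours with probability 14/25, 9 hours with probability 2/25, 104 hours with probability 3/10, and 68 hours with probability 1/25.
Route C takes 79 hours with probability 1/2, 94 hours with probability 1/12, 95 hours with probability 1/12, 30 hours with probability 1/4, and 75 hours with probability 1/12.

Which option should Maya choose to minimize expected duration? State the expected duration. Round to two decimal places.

Route A (40.83 hours)

Route A = 1/2 × 12 + 1/6 × 83 + 1/3 × 63 = 6 + 13.8333 + 21 = 40.8333
Route B = 1/50 × 58 + 14/25 × 74 + 2/25 × 9 + 3/10 × 104 + 1/25 × 68 = 1.16 + 41.44 + 0.72 + 31.2 + 2.72 = 77.24
Route C = 1/2 × 79 + 1/12 × 94 + 1/12 × 95 + 1/4 × 30 + 1/12 × 75 = 39.5 + 7.8333 + 7.9167 + 7.5 + 6.25 = 69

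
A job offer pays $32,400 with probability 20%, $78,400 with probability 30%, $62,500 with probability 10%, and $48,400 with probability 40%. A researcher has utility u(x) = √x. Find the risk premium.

E[u] = 0.2·√32400 + 0.3·√78400 + 0.1·√62500 + 0.4·√48400 = 0.2·180 + 0.3·280 + 0.1·250 + 0.4·220 = 233
CE = (233)² = 54289
Risk premium = EV − CE = 55610 − 54289 = 1321

$1,321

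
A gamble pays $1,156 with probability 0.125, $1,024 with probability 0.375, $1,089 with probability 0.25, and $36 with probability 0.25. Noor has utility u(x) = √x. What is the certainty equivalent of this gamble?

E[u] = 0.125·√1156 + 0.375·√1024 + 0.25·√1089 + 0.25·√36 = 0.125·34 + 0.375·32 + 0.25·33 + 0.25·6 = 26
CE = (26)² = 676

$676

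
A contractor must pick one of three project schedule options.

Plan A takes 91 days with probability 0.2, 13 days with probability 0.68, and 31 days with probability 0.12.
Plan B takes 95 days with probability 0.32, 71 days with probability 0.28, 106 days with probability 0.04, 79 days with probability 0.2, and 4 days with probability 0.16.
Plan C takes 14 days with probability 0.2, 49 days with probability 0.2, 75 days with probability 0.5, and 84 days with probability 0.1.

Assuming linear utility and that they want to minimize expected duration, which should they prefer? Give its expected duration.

Plan A (30.76 days)

Plan A = 0.2 × 91 + 0.68 × 13 + 0.12 × 31 = 18.2 + 8.84 + 3.72 = 30.76
Plan B = 0.32 × 95 + 0.28 × 71 + 0.04 × 106 + 0.2 × 79 + 0.16 × 4 = 30.4 + 19.88 + 4.24 + 15.8 + 0.64 = 70.96
Plan C = 0.2 × 14 + 0.2 × 49 + 0.5 × 75 + 0.1 × 84 = 2.8 + 9.8 + 37.5 + 8.4 = 58.5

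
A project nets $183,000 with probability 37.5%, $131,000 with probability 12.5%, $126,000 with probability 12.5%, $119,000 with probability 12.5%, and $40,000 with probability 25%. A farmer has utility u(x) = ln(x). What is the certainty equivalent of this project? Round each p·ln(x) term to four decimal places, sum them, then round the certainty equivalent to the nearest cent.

E[u] = 0.375·ln(183000) + 0.125·ln(131000) + 0.125·ln(126000) + 0.125·ln(119000) + 0.25·ln(40000) = 4.5440 + 1.4729 + 1.4680 + 1.4609 + 2.6492 = 11.5950
CE = e^11.5950 ≈ 108553.67

$108,553.67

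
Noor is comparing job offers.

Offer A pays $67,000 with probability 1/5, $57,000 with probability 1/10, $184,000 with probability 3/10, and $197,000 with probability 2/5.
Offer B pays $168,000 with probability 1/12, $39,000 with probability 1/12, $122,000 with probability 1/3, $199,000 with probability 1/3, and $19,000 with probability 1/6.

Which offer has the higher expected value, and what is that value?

Offer A ($153,100)

Offer A = 1/5 × 67000 + 1/10 × 57000 + 3/10 × 184000 + 2/5 × 197000 = 13400 + 5700 + 55200 + 78800 = 153100
Offer B = 1/12 × 168000 + 1/12 × 39000 + 1/3 × 122000 + 1/3 × 199000 + 1/6 × 19000 = 14000 + 3250 + 40666.6667 + 66333.3333 + 3166.6667 = 127416.6667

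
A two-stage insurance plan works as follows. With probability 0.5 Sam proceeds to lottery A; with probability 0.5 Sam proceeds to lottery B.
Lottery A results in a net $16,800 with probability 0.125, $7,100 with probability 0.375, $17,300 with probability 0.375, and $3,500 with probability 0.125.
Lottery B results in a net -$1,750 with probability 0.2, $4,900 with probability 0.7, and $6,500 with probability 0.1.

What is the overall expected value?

EV(A) = 0.125 × 16800 + 0.375 × 7100 + 0.375 × 17300 + 0.125 × 3500 = 2100 + 2662.5 + 6487.5 + 437.5 = 11687.5
EV(B) = 0.2 × (-1750) + 0.7 × 4900 + 0.1 × 6500 = -350 + 3430 + 650 = 3730
Overall = 0.5 × 11687.5 + 0.5 × 3730 = 5843.75 + 1865 = 7708.75

$7,708.75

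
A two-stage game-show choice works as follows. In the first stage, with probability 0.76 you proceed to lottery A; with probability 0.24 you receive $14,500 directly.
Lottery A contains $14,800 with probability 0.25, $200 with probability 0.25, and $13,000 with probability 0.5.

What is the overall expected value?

EV(A) = 0.25 × 14800 + 0.25 × 200 + 0.5 × 13000 = 3700 + 50 + 6500 = 10250
Branch B: 14500 (certain)
Overall = 0.76 × 10250 + 0.24 × 14500 = 7790 + 3480 = 11270

$11,270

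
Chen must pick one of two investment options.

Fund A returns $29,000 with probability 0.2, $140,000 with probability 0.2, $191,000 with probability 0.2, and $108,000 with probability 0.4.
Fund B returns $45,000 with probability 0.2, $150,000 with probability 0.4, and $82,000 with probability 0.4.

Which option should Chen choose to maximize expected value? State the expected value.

Fund A = 0.2 × 29000 + 0.2 × 140000 + 0.2 × 191000 + 0.4 × 108000 = 5800 + 28000 + 38200 + 43200 = 115200
Fund B = 0.2 × 45000 + 0.4 × 150000 + 0.4 × 82000 = 9000 + 60000 + 32800 = 101800

Fund A ($115,200)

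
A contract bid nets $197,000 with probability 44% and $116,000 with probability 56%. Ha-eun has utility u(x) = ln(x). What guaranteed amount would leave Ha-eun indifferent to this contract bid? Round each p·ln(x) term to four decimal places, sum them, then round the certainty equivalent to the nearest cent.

E[u] = 0.44·ln(197000) + 0.56·ln(116000) = 5.3640 + 6.5304 = 11.8944
CE = e^11.8944 ≈ 146444.24

$146,444.24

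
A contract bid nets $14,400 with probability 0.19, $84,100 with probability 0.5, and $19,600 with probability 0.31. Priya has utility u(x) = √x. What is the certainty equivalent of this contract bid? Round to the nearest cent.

E[u] = 0.19·√14400 + 0.5·√84100 + 0.31·√19600 = 0.19·120 + 0.5·290 + 0.31·140 = 211.2
CE = (211.2)² = 44605.44

$44,605.44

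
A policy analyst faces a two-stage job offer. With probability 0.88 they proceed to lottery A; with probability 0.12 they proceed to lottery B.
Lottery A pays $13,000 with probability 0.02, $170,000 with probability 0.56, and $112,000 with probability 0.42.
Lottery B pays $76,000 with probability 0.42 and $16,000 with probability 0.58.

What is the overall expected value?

EV(A) = 0.02 × 13000 + 0.56 × 170000 + 0.42 × 112000 = 260 + 95200 + 47040 = 142500
EV(B) = 0.42 × 76000 + 0.58 × 16000 = 31920 + 9280 = 41200
Overall = 0.88 × 142500 + 0.12 × 41200 = 125400 + 4944 = 130344

$130,344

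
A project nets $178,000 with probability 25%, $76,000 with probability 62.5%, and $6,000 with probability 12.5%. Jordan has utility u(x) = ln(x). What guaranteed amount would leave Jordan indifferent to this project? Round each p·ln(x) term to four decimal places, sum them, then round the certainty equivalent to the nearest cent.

$68,452.82

E[u] = 0.25·ln(178000) + 0.625·ln(76000) + 0.125·ln(6000) = 3.0224 + 7.0241 + 1.0874 = 11.1339
CE = e^11.1339 ≈ 68452.82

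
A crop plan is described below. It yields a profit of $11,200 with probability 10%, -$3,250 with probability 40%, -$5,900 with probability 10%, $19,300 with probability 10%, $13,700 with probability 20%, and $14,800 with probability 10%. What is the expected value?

$5,380

EV = 0.1 × 11200 + 0.4 × (-3250) + 0.1 × (-5900) + 0.1 × 19300 + 0.2 × 13700 + 0.1 × 14800 = 1120 − 1300 − 590 + 1930 + 2740 + 1480 = 5380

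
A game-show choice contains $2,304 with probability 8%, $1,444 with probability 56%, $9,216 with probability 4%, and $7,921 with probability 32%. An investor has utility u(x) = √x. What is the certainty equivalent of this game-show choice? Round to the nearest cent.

$3,299.35

E[u] = 0.08·√2304 + 0.56·√1444 + 0.04·√9216 + 0.32·√7921 = 0.08·48 + 0.56·38 + 0.04·96 + 0.32·89 = 57.44
CE = (57.44)² = 3299.3536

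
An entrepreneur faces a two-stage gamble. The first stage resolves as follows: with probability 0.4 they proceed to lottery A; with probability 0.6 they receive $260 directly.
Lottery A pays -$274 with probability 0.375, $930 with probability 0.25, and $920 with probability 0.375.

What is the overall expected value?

EV(A) = 0.375 × (-274) + 0.25 × 930 + 0.375 × 920 = -102.75 + 232.5 + 345 = 474.75
Branch B: 260 (certain)
Overall = 0.4 × 474.75 + 0.6 × 260 = 189.9 + 156 = 345.9

$345.90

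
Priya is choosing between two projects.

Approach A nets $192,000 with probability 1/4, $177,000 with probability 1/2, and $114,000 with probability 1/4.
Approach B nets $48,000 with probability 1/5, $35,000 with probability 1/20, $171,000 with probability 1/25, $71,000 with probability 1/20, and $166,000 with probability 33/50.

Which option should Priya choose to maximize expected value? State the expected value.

Approach A = 1/4 × 192000 + 1/2 × 177000 + 1/4 × 114000 = 48000 + 88500 + 28500 = 165000
Approach B = 1/5 × 48000 + 1/20 × 35000 + 1/25 × 171000 + 1/20 × 71000 + 33/50 × 166000 = 9600 + 1750 + 6840 + 3550 + 109560 = 131300

Approach A ($165,000)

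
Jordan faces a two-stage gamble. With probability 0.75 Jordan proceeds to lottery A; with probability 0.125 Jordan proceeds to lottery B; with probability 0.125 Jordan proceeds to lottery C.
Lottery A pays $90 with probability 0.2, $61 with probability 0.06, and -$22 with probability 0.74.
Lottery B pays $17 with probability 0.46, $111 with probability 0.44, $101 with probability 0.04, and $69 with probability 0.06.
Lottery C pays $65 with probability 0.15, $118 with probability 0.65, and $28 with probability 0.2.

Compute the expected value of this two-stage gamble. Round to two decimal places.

EV(A) = 0.2 × 90 + 0.06 × 61 + 0.74 × (-22) = 18 + 3.66 − 16.28 = 5.38
EV(B) = 0.46 × 17 + 0.44 × 111 + 0.04 × 101 + 0.06 × 69 = 7.82 + 48.84 + 4.04 + 4.14 = 64.84
EV(C) = 0.15 × 65 + 0.65 × 118 + 0.2 × 28 = 9.75 + 76.7 + 5.6 = 92.05
Overall = 0.75 × 5.38 + 0.125 × 64.84 + 0.125 × 92.05 = 4.035 + 8.105 + 11.50625 = 23.64625

$23.65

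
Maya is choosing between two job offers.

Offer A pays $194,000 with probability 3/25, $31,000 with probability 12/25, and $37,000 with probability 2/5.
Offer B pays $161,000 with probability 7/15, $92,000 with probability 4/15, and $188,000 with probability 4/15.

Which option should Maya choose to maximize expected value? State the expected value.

Offer A = 3/25 × 194000 + 12/25 × 31000 + 2/5 × 37000 = 23280 + 14880 + 14800 = 52960
Offer B = 7/15 × 161000 + 4/15 × 92000 + 4/15 × 188000 = 75133.3333 + 24533.3333 + 50133.3333 = 149800

Offer B ($149,800)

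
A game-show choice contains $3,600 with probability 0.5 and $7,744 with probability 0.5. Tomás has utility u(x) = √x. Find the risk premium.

E[u] = 0.5·√3600 + 0.5·√7744 = 0.5·60 + 0.5·88 = 74
CE = (74)² = 5476
Risk premium = EV − CE = 5672 − 5476 = 196

$196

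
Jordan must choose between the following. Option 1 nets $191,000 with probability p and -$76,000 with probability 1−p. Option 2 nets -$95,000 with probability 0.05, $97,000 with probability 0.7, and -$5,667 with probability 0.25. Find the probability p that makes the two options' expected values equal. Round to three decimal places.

p = 0.516

EV(Option 2) = 0.05 × (-95000) + 0.7 × 97000 + 0.25 × (-5667) = -4750 + 67900 − 1416.75 = 61733.25
p·191000 + (1−p)·(-76000) = 61733.25
267000p − 76000 = 61733.25
p = (61733.25 + 76000) / 267000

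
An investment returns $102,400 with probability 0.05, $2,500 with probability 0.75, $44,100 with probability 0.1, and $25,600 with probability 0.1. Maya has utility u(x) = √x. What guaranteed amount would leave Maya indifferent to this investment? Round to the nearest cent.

E[u] = 0.05·√102400 + 0.75·√2500 + 0.1·√44100 + 0.1·√25600 = 0.05·320 + 0.75·50 + 0.1·210 + 0.1·160 = 90.5
CE = (90.5)² = 8190.25

$8,190.25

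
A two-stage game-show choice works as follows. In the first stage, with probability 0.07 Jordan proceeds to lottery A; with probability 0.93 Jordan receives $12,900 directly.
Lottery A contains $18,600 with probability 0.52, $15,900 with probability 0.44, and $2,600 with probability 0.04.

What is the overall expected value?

$13,171.04

EV(A) = 0.52 × 18600 + 0.44 × 15900 + 0.04 × 2600 = 9672 + 6996 + 104 = 16772
Branch B: 12900 (certain)
Overall = 0.07 × 16772 + 0.93 × 12900 = 1174.04 + 11997 = 13171.04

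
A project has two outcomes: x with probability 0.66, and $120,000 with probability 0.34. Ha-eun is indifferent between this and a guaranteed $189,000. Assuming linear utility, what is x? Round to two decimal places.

0.66·x + 0.34·120000 = 189000
0.66·x = 189000 − 40800 = 148200
x = 148200 / 0.66 = 224545.4545

x = $224,545.45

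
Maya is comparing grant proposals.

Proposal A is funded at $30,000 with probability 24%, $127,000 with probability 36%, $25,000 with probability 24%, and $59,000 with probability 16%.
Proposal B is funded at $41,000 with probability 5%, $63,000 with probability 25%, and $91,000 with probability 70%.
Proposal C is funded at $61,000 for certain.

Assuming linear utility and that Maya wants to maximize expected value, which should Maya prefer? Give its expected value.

Proposal B ($81,500)

Proposal A = 0.24 × 30000 + 0.36 × 127000 + 0.24 × 25000 + 0.16 × 59000 = 7200 + 45720 + 6000 + 9440 = 68360
Proposal B = 0.05 × 41000 + 0.25 × 63000 + 0.7 × 91000 = 2050 + 15750 + 63700 = 81500
Proposal C: 61000 (certain)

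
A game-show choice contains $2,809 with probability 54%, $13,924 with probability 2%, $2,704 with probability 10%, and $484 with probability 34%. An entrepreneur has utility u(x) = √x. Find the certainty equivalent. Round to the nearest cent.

E[u] = 0.54·√2809 + 0.02·√13924 + 0.1·√2704 + 0.34·√484 = 0.54·53 + 0.02·118 + 0.1·52 + 0.34·22 = 43.66
CE = (43.66)² = 1906.1956

$1,906.20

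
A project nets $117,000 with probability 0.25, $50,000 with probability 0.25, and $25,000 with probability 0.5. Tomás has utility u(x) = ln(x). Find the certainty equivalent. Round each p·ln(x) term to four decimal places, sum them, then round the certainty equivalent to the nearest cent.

$43,726.08

E[u] = 0.25·ln(117000) + 0.25·ln(50000) + 0.5·ln(25000) = 2.9175 + 2.7049 + 5.0633 = 10.6857
CE = e^10.6857 ≈ 43726.08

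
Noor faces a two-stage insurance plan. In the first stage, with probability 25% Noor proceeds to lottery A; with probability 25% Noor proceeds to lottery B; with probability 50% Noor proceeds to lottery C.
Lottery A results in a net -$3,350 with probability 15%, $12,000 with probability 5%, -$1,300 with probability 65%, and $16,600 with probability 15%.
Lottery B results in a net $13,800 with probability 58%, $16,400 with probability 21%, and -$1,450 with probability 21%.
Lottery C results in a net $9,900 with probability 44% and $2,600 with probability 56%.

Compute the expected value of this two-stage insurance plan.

EV(A) = 0.15 × (-3350) + 0.05 × 12000 + 0.65 × (-1300) + 0.15 × 16600 = -502.5 + 600 − 845 + 2490 = 1742.5
EV(B) = 0.58 × 13800 + 0.21 × 16400 + 0.21 × (-1450) = 8004 + 3444 − 304.5 = 11143.5
EV(C) = 0.44 × 9900 + 0.56 × 2600 = 4356 + 1456 = 5812
Overall = 0.25 × 1742.5 + 0.25 × 11143.5 + 0.5 × 5812 = 435.625 + 2785.875 + 2906 = 6127.5

$6,127.50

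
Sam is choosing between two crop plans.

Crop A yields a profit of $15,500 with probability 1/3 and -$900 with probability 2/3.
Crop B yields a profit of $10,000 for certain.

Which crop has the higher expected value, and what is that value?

Crop A = 1/3 × 15500 + 2/3 × (-900) = 5166.6667 − 600 = 4566.6667
Crop B: 10000 (certain)

Crop B ($10,000)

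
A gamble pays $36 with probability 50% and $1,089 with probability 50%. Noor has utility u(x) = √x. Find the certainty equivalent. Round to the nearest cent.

E[u] = 0.5·√36 + 0.5·√1089 = 0.5·6 + 0.5·33 = 19.5
CE = (19.5)² = 380.25

$380.25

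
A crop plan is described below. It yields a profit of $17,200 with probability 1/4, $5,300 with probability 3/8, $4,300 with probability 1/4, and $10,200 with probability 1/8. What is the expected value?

EV = 1/4 × 17200 + 3/8 × 5300 + 1/4 × 4300 + 1/8 × 10200 = 4300 + 1987.5 + 1075 + 1275 = 8637.5

$8,637.50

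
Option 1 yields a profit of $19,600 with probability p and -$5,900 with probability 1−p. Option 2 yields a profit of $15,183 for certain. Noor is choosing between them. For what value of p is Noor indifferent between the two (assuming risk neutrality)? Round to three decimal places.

p = 0.827

p·19600 + (1−p)·(-5900) = 15183
25500p − 5900 = 15183
p = (15183 + 5900) / 25500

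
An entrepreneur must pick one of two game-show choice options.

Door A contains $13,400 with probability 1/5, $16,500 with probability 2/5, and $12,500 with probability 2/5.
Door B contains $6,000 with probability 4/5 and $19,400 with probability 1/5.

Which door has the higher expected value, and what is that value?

Door A = 1/5 × 13400 + 2/5 × 16500 + 2/5 × 12500 = 2680 + 6600 + 5000 = 14280
Door B = 4/5 × 6000 + 1/5 × 19400 = 4800 + 3880 = 8680

Door A ($14,280)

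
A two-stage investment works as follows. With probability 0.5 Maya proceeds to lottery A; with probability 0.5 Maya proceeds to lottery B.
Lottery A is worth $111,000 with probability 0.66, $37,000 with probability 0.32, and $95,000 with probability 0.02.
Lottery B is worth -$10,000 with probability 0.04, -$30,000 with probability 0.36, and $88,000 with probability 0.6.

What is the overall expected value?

EV(A) = 0.66 × 111000 + 0.32 × 37000 + 0.02 × 95000 = 73260 + 11840 + 1900 = 87000
EV(B) = 0.04 × (-10000) + 0.36 × (-30000) + 0.6 × 88000 = -400 − 10800 + 52800 = 41600
Overall = 0.5 × 87000 + 0.5 × 41600 = 43500 + 20800 = 64300

$64,300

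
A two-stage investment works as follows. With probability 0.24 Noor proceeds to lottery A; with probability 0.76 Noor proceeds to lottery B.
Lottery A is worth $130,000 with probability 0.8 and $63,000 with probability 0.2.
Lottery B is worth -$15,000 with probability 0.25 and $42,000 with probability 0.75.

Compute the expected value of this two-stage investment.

EV(A) = 0.8 × 130000 + 0.2 × 63000 = 104000 + 12600 = 116600
EV(B) = 0.25 × (-15000) + 0.75 × 42000 = -3750 + 31500 = 27750
Overall = 0.24 × 116600 + 0.76 × 27750 = 27984 + 21090 = 49074

$49,074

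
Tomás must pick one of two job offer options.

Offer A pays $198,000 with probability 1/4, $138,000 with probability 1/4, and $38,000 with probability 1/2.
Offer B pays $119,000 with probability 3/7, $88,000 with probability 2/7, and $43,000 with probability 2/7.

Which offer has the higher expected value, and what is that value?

Offer A ($103,000)

Offer A = 1/4 × 198000 + 1/4 × 138000 + 1/2 × 38000 = 49500 + 34500 + 19000 = 103000
Offer B = 3/7 × 119000 + 2/7 × 88000 + 2/7 × 43000 = 51000 + 25142.8571 + 12285.7143 = 88428.5714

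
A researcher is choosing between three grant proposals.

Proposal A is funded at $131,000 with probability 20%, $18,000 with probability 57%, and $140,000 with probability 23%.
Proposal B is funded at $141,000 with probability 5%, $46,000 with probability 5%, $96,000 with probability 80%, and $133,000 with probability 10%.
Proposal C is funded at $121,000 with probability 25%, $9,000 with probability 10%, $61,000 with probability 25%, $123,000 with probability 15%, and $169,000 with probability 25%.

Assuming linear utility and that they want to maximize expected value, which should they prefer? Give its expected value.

Proposal A = 0.2 × 131000 + 0.57 × 18000 + 0.23 × 140000 = 26200 + 10260 + 32200 = 68660
Proposal B = 0.05 × 141000 + 0.05 × 46000 + 0.8 × 96000 + 0.1 × 133000 = 7050 + 2300 + 76800 + 13300 = 99450
Proposal C = 0.25 × 121000 + 0.1 × 9000 + 0.25 × 61000 + 0.15 × 123000 + 0.25 × 169000 = 30250 + 900 + 15250 + 18450 + 42250 = 107100

Proposal C ($107,100)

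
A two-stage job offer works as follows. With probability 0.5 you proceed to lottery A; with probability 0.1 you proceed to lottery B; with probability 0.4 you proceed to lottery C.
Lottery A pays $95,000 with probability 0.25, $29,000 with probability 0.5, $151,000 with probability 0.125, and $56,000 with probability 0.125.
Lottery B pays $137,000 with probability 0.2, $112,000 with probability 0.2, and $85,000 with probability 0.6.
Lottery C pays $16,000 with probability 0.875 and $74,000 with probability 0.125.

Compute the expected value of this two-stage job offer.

EV(A) = 0.25 × 95000 + 0.5 × 29000 + 0.125 × 151000 + 0.125 × 56000 = 23750 + 14500 + 18875 + 7000 = 64125
EV(B) = 0.2 × 137000 + 0.2 × 112000 + 0.6 × 85000 = 27400 + 22400 + 51000 = 100800
EV(C) = 0.875 × 16000 + 0.125 × 74000 = 14000 + 9250 = 23250
Overall = 0.5 × 64125 + 0.1 × 100800 + 0.4 × 23250 = 32062.5 + 10080 + 9300 = 51442.5

$51,442.50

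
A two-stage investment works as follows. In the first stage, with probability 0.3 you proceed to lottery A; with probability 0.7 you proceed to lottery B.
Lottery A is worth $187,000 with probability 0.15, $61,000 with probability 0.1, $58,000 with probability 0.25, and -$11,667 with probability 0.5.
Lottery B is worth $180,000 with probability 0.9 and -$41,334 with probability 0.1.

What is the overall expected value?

$123,351.57

EV(A) = 0.15 × 187000 + 0.1 × 61000 + 0.25 × 58000 + 0.5 × (-11667) = 28050 + 6100 + 14500 − 5833.5 = 42816.5
EV(B) = 0.9 × 180000 + 0.1 × (-41334) = 162000 − 4133.4 = 157866.6
Overall = 0.3 × 42816.5 + 0.7 × 157866.6 = 12844.95 + 110506.62 = 123351.57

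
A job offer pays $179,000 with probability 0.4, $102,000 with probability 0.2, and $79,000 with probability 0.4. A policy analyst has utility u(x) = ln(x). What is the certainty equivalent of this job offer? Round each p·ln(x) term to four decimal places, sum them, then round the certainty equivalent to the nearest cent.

E[u] = 0.4·ln(179000) + 0.2·ln(102000) + 0.4·ln(79000) = 4.8381 + 2.3065 + 4.5109 = 11.6555
CE = e^11.6555 ≈ 115323.90

$115,323.90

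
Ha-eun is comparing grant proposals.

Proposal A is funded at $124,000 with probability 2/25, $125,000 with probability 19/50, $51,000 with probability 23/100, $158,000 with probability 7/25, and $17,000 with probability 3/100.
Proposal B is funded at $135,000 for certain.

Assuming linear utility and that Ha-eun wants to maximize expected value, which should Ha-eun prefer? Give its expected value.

Proposal B ($135,000)

Proposal A = 2/25 × 124000 + 19/50 × 125000 + 23/100 × 51000 + 7/25 × 158000 + 3/100 × 17000 = 9920 + 47500 + 11730 + 44240 + 510 = 113900
Proposal B: 135000 (certain)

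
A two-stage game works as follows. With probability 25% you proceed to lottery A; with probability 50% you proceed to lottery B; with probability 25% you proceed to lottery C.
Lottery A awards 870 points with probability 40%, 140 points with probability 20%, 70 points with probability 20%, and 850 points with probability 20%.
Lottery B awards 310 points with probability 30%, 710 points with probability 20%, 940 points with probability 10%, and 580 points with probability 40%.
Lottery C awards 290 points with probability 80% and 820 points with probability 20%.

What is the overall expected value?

519.5 points

EV(A) = 0.4 × 870 + 0.2 × 140 + 0.2 × 70 + 0.2 × 850 = 348 + 28 + 14 + 170 = 560
EV(B) = 0.3 × 310 + 0.2 × 710 + 0.1 × 940 + 0.4 × 580 = 93 + 142 + 94 + 232 = 561
EV(C) = 0.8 × 290 + 0.2 × 820 = 232 + 164 = 396
Overall = 0.25 × 560 + 0.5 × 561 + 0.25 × 396 = 140 + 280.5 + 99 = 519.5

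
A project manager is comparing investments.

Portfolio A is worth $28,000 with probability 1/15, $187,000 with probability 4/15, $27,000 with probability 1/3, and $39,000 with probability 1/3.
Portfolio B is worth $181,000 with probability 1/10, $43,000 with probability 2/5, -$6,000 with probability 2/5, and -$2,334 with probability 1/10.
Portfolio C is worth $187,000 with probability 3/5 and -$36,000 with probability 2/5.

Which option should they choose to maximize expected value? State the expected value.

Portfolio C ($97,800)

Portfolio A = 1/15 × 28000 + 4/15 × 187000 + 1/3 × 27000 + 1/3 × 39000 = 1866.6667 + 49866.6667 + 9000 + 13000 = 73733.3333
Portfolio B = 1/10 × 181000 + 2/5 × 43000 + 2/5 × (-6000) + 1/10 × (-2334) = 18100 + 17200 − 2400 − 233.4 = 32666.6
Portfolio C = 3/5 × 187000 + 2/5 × (-36000) = 112200 − 14400 = 97800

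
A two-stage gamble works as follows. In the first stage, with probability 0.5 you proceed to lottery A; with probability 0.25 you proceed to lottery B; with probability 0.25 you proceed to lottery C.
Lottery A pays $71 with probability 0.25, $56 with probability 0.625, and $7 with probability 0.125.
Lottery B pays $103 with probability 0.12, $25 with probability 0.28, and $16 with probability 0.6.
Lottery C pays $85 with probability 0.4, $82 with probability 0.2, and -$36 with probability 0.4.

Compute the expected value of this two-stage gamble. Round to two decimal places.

$43.05

EV(A) = 0.25 × 71 + 0.625 × 56 + 0.125 × 7 = 17.75 + 35 + 0.875 = 53.625
EV(B) = 0.12 × 103 + 0.28 × 25 + 0.6 × 16 = 12.36 + 7 + 9.6 = 28.96
EV(C) = 0.4 × 85 + 0.2 × 82 + 0.4 × (-36) = 34 + 16.4 − 14.4 = 36
Overall = 0.5 × 53.625 + 0.25 × 28.96 + 0.25 × 36 = 26.8125 + 7.24 + 9 = 43.0525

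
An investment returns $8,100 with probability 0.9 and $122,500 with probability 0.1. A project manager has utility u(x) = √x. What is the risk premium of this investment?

$6,084

E[u] = 0.9·√8100 + 0.1·√122500 = 0.9·90 + 0.1·350 = 116
CE = (116)² = 13456
Risk premium = EV − CE = 19540 − 13456 = 6084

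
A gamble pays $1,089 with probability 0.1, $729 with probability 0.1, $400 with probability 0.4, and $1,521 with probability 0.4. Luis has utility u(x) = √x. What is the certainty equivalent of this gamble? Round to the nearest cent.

E[u] = 0.1·√1089 + 0.1·√729 + 0.4·√400 + 0.4·√1521 = 0.1·33 + 0.1·27 + 0.4·20 + 0.4·39 = 29.6
CE = (29.6)² = 876.16

$876.16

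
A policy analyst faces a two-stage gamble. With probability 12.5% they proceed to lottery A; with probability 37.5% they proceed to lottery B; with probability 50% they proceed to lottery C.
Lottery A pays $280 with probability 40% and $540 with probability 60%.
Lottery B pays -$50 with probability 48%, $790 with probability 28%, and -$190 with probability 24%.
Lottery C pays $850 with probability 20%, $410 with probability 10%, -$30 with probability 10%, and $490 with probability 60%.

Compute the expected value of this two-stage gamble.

$362.35

EV(A) = 0.4 × 280 + 0.6 × 540 = 112 + 324 = 436
EV(B) = 0.48 × (-50) + 0.28 × 790 + 0.24 × (-190) = -24 + 221.2 − 45.6 = 151.6
EV(C) = 0.2 × 850 + 0.1 × 410 + 0.1 × (-30) + 0.6 × 490 = 170 + 41 − 3 + 294 = 502
Overall = 0.125 × 436 + 0.375 × 151.6 + 0.5 × 502 = 54.5 + 56.85 + 251 = 362.35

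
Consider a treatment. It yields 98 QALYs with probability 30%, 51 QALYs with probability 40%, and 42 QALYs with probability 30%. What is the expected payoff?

EV = 0.3 × 98 + 0.4 × 51 + 0.3 × 42 = 29.4 + 20.4 + 12.6 = 62.4

62.4 QALYs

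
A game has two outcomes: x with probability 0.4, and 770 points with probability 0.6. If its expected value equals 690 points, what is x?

x = 570 points

0.4·x + 0.6·770 = 690
0.4·x = 690 − 462 = 228
x = 228 / 0.4 = 570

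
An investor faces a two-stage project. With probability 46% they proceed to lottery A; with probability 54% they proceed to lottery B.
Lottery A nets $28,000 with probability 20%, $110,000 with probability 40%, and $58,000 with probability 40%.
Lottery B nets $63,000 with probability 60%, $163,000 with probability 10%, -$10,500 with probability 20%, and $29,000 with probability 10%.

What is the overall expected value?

EV(A) = 0.2 × 28000 + 0.4 × 110000 + 0.4 × 58000 = 5600 + 44000 + 23200 = 72800
EV(B) = 0.6 × 63000 + 0.1 × 163000 + 0.2 × (-10500) + 0.1 × 29000 = 37800 + 16300 − 2100 + 2900 = 54900
Overall = 0.46 × 72800 + 0.54 × 54900 = 33488 + 29646 = 63134

$63,134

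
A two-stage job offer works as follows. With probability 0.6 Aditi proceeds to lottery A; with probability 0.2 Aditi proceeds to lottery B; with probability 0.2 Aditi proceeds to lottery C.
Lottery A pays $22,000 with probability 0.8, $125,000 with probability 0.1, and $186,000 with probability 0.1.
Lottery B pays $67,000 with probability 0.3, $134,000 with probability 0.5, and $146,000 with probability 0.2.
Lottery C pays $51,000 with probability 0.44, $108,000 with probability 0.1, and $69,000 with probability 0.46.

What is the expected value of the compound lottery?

EV(A) = 0.8 × 22000 + 0.1 × 125000 + 0.1 × 186000 = 17600 + 12500 + 18600 = 48700
EV(B) = 0.3 × 67000 + 0.5 × 134000 + 0.2 × 146000 = 20100 + 67000 + 29200 = 116300
EV(C) = 0.44 × 51000 + 0.1 × 108000 + 0.46 × 69000 = 22440 + 10800 + 31740 = 64980
Overall = 0.6 × 48700 + 0.2 × 116300 + 0.2 × 64980 = 29220 + 23260 + 12996 = 65476

$65,476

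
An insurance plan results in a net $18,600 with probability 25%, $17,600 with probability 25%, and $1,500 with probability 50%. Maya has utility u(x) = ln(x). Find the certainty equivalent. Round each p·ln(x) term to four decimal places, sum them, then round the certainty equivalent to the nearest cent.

E[u] = 0.25·ln(18600) + 0.25·ln(17600) + 0.5·ln(1500) = 2.4577 + 2.4439 + 3.6566 = 8.5582
CE = e^8.5582 ≈ 5209.30

$5,209.30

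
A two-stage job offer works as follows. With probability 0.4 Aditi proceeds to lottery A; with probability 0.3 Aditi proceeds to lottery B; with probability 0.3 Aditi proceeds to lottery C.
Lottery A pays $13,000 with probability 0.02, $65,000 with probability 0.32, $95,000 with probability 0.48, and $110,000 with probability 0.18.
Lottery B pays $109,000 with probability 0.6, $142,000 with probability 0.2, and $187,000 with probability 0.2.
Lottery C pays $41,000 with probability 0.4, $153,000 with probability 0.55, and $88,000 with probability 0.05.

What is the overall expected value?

EV(A) = 0.02 × 13000 + 0.32 × 65000 + 0.48 × 95000 + 0.18 × 110000 = 260 + 20800 + 45600 + 19800 = 86460
EV(B) = 0.6 × 109000 + 0.2 × 142000 + 0.2 × 187000 = 65400 + 28400 + 37400 = 131200
EV(C) = 0.4 × 41000 + 0.55 × 153000 + 0.05 × 88000 = 16400 + 84150 + 4400 = 104950
Overall = 0.4 × 86460 + 0.3 × 131200 + 0.3 × 104950 = 34584 + 39360 + 31485 = 105429

$105,429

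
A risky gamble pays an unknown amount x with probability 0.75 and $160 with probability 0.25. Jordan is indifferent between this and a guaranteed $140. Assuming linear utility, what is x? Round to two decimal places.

x = $133.33

0.75·x + 0.25·160 = 140
0.75·x = 140 − 40 = 100
x = 100 / 0.75 = 133.3333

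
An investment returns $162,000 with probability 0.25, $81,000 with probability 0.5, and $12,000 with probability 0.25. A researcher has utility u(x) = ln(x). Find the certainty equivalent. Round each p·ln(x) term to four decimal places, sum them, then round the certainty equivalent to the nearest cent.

E[u] = 0.25·ln(162000) + 0.5·ln(81000) + 0.25·ln(12000) = 2.9988 + 5.6511 + 2.3482 = 10.9981
CE = e^10.9981 ≈ 59760.49

$59,760.49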